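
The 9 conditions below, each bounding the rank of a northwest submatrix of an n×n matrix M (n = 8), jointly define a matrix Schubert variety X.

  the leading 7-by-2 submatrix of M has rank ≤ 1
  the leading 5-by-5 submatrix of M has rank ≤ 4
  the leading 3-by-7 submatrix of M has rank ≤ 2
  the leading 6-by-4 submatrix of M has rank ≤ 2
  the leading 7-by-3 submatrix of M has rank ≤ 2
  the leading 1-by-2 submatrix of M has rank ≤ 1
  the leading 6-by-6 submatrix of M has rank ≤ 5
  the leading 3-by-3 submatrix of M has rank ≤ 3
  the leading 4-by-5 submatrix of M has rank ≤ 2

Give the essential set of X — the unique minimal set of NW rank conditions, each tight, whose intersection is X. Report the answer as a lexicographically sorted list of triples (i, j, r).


Rank table r_w(8×8) implied by the 9 constraints:

  R[1]: 1  1  1  1  1  1  1  1
  R[2]: 1  1  2  2  2  2  2  2
  R[3]: 1  1  2  2  2  2  2  3
  R[4]: 1  1  2  2  2  3  3  4
  R[5]: 1  1  2  2  3  4  4  5
  R[6]: 1  1  2  2  3  4  5  6
  R[7]: 1  1  2  3  4  5  6  7
  R[8]: 1  2  3  4  5  6  7  8

the unique w with this rank table is (1, 3, 8, 6, 5, 7, 4, 2).

D(w) has 14 cells with 4 SE-corners; essential set:

[(3, 7, 2), (4, 5, 2), (6, 4, 2), (7, 2, 1)]


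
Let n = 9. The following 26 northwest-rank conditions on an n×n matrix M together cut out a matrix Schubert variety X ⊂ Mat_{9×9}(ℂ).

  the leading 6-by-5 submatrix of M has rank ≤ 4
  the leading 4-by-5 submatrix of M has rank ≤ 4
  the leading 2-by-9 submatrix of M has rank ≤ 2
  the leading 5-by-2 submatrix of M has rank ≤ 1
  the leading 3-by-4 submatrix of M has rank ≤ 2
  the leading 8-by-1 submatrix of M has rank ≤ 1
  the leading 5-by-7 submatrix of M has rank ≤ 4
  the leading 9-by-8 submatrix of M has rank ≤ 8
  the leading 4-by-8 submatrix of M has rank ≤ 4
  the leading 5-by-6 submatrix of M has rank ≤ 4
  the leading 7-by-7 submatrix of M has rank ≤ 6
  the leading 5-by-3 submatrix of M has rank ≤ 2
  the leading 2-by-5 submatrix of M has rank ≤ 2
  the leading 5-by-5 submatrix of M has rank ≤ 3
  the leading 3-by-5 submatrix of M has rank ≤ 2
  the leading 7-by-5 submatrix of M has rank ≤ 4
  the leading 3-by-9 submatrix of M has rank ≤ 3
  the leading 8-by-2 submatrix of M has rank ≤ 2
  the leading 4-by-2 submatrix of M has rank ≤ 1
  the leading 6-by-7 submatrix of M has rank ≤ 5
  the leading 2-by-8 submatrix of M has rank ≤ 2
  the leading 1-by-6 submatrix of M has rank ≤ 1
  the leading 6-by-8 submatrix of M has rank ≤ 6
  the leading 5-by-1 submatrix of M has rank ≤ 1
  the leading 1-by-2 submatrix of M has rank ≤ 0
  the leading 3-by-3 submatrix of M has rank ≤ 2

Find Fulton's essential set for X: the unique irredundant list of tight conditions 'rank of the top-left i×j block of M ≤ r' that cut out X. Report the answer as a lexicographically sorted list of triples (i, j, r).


Computing R[i][j] = min implied NW-rank bound (n=9, 26 conditions):

  i=1: 0  0  1  1  1  1  1  1  1
  i=2: 1  1  2  2  2  2  2  2  2
  i=3: 1  1  2  2  2  3  3  3  3
  i=4: 1  1  2  3  3  4  4  4  4
  i=5: 1  1  2  3  3  4  4  5  5
  i=6: 1  2  3  4  4  5  5  6  6
  i=7: 1  2  3  4  4  5  6  7  7
  i=8: 1  2  3  4  5  6  7  8  8
  i=9: 1  2  3  4  5  6  7  8  9

reading off 1-entries of Δ²R: w = (3, 1, 6, 4, 8, 2, 7, 5, 9).

|D(w)|=10, |Ess(w)|=6:

[(1, 2, 0), (3, 5, 2), (5, 2, 1), (5, 5, 3), (5, 7, 4), (7, 5, 4)]


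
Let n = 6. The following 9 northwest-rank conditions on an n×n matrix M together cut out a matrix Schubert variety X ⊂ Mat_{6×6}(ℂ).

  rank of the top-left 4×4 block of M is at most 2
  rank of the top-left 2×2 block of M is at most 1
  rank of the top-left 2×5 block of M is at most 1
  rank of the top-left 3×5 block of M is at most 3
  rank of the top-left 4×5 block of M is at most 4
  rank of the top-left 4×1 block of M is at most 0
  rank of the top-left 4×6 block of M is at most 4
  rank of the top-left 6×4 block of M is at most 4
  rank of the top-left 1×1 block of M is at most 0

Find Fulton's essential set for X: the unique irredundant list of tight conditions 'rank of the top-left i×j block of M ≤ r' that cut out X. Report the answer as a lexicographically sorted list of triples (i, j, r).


Reconstructing r_w from the 9 given conditions:

  row 1: 0, 1, 1, 1, 1, 1
  row 2: 0, 1, 1, 1, 1, 2
  row 3: 0, 1, 2, 2, 2, 3
  row 4: 0, 1, 2, 2, 3, 4
  row 5: 1, 2, 3, 3, 4, 5
  row 6: 1, 2, 3, 4, 5, 6

reading off 1-entries of Δ²R: w = (2, 6, 3, 5, 1, 4).

Fulton essential set (3 of the 8 Rothe cells):

[(2, 5, 1), (4, 1, 0), (4, 4, 2)]


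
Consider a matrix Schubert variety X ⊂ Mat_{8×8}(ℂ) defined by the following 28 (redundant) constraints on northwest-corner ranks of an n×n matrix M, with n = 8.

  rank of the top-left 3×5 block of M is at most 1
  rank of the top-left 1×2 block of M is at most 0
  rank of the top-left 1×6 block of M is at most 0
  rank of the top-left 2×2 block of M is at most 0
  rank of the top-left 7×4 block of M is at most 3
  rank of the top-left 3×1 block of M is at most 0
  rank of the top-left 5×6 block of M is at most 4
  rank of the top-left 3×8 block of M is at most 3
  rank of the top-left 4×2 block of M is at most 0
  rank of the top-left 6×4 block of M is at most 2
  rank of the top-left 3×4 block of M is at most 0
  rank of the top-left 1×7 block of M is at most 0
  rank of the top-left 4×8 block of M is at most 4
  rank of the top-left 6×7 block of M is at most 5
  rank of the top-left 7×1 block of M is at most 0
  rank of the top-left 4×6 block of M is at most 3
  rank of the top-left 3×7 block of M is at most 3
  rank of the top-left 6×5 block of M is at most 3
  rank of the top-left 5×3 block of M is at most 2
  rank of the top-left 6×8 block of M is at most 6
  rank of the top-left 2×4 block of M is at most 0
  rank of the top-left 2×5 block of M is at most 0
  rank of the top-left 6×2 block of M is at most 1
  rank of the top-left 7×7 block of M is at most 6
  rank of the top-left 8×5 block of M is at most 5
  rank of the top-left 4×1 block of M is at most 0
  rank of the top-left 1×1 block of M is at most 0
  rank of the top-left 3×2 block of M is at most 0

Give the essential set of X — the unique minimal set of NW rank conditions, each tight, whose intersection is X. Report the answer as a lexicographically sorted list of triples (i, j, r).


Reconstructing r_w from the 28 given conditions:

  i=1: 0 | 0 | 0 | 0 | 0 | 0 | 0 | 1
  i=2: 0 | 0 | 0 | 0 | 0 | 1 | 1 | 2
  i=3: 0 | 0 | 0 | 0 | 1 | 2 | 2 | 3
  i=4: 0 | 0 | 1 | 1 | 2 | 3 | 3 | 4
  i=5: 0 | 1 | 2 | 2 | 3 | 4 | 4 | 5
  i=6: 0 | 1 | 2 | 2 | 3 | 4 | 5 | 6
  i=7: 0 | 1 | 2 | 3 | 4 | 5 | 6 | 7
  i=8: 1 | 2 | 3 | 4 | 5 | 6 | 7 | 8

giving w = (8, 6, 5, 3, 2, 7, 4, 1) via Δ²R.

D(w) has 22 cells with 6 SE-corners; essential set:

[(1, 7, 0), (2, 5, 0), (3, 4, 0), (4, 2, 0), (6, 4, 2), (7, 1, 0)]


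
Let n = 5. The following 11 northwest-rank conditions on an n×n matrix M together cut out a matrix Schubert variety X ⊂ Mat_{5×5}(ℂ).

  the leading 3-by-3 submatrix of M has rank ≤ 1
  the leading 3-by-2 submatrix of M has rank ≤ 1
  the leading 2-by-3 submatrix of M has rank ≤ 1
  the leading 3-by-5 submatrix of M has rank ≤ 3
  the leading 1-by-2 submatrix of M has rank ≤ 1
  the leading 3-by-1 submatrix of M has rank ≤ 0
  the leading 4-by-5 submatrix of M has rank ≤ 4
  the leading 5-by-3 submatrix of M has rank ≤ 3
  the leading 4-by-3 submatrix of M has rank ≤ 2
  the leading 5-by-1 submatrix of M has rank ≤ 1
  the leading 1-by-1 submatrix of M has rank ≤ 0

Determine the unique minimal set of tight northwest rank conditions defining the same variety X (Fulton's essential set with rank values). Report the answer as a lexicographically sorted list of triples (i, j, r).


Recovering R(i,j) via the rank-extension bound from the 11 conditions:

  R[1]: 0, 1, 1, 1, 1
  R[2]: 0, 1, 1, 2, 2
  R[3]: 0, 1, 1, 2, 3
  R[4]: 1, 2, 2, 3, 4
  R[5]: 1, 2, 3, 4, 5

the unique w with this rank table is (2, 4, 5, 1, 3).

D(w) has 5 cells with 2 SE-corners; essential set:

[(3, 1, 0), (3, 3, 1)]


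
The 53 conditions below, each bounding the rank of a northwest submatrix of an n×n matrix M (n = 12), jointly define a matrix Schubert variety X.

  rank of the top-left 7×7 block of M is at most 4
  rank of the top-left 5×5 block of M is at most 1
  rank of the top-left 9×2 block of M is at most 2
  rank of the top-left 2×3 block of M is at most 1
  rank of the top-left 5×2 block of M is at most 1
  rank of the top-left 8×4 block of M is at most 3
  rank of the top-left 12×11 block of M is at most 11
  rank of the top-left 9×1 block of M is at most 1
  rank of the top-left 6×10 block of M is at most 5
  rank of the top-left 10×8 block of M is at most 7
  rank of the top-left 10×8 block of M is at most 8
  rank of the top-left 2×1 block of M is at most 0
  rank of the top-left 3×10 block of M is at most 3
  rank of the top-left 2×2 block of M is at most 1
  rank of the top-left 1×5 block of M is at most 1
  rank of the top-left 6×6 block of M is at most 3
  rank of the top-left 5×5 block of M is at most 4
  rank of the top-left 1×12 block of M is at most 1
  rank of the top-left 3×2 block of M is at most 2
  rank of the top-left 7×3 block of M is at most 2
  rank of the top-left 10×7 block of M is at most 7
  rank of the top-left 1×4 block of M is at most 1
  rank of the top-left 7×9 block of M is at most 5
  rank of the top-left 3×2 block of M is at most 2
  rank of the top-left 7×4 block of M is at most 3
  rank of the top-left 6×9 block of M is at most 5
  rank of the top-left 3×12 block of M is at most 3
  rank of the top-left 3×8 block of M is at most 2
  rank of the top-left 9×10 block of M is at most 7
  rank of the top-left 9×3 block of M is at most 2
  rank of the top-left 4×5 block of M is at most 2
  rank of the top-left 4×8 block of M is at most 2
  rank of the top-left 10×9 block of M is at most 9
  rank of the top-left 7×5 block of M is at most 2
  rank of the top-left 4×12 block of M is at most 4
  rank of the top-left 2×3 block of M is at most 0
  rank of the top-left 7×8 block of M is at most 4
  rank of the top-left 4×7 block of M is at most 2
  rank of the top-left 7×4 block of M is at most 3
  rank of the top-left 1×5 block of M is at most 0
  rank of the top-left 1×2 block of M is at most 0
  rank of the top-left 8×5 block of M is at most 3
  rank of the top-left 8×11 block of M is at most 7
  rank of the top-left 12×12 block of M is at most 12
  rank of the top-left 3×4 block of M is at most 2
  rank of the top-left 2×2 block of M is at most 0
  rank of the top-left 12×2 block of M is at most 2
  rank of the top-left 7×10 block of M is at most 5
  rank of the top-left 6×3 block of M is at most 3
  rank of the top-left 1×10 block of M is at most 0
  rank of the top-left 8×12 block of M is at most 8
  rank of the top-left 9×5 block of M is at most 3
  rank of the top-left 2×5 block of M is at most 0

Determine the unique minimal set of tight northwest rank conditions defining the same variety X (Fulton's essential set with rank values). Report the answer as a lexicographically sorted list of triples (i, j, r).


Recovering R(i,j) via the rank-extension bound from the 53 conditions:

  row 1: 0, 0, 0, 0, 0, 0, 0, 0, 0, 0, 1, 1
  row 2: 0, 0, 0, 0, 0, 1, 1, 1, 1, 1, 2, 2
  row 3: 1, 1, 1, 1, 1, 2, 2, 2, 2, 2, 3, 3
  row 4: 1, 1, 1, 1, 1, 2, 2, 2, 3, 3, 4, 4
  row 5: 1, 1, 1, 1, 1, 2, 3, 3, 4, 4, 5, 5
  row 6: 1, 2, 2, 2, 2, 3, 4, 4, 5, 5, 6, 6
  row 7: 1, 2, 2, 2, 2, 3, 4, 4, 5, 5, 6, 7
  row 8: 1, 2, 2, 3, 3, 4, 5, 5, 6, 6, 7, 8
  row 9: 1, 2, 2, 3, 3, 4, 5, 6, 7, 7, 8, 9
  row 10: 1, 2, 3, 4, 4, 5, 6, 7, 8, 8, 9, 10
  row 11: 1, 2, 3, 4, 5, 6, 7, 8, 9, 9, 10, 11
  row 12: 1, 2, 3, 4, 5, 6, 7, 8, 9, 10, 11, 12

reading off 1-entries of Δ²R: w = (11, 6, 1, 9, 7, 2, 12, 4, 8, 3, 5, 10).

Rothe diagram D(w) (33 cells), 9 SE-corners (essential conditions):

[(1, 10, 0), (2, 5, 0), (4, 8, 2), (5, 5, 1), (7, 5, 2), (7, 8, 4), (7, 10, 5), (9, 3, 2), (9, 5, 3)]


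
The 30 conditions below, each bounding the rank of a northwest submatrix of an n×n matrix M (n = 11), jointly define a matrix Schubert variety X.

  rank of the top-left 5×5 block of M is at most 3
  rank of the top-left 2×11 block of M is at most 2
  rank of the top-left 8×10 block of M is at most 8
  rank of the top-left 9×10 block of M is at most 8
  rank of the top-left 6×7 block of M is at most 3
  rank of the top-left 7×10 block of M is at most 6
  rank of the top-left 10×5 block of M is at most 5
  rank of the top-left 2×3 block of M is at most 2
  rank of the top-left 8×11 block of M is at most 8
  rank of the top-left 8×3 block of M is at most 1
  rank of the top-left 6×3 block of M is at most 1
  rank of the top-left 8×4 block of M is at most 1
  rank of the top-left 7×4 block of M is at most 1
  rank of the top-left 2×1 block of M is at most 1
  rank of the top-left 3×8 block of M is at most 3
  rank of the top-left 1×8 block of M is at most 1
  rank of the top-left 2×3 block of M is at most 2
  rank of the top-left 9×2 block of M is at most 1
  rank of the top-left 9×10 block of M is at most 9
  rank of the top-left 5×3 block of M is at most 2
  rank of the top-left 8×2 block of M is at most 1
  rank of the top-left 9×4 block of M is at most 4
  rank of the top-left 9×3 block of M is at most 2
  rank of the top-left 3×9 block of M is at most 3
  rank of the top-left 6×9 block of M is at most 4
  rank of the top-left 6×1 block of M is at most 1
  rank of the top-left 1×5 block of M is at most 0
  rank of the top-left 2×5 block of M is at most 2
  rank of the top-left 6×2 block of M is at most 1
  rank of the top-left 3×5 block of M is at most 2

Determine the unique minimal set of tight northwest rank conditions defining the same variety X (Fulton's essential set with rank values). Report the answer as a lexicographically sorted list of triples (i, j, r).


Reconstructing r_w from the 30 given conditions:

  i=1: 0, 0, 0, 0, 0, 1, 1, 1, 1, 1, 1
  i=2: 1, 1, 1, 1, 1, 2, 2, 2, 2, 2, 2
  i=3: 1, 1, 1, 1, 2, 3, 3, 3, 3, 3, 3
  i=4: 1, 1, 1, 1, 2, 3, 3, 4, 4, 4, 4
  i=5: 1, 1, 1, 1, 2, 3, 3, 4, 4, 5, 5
  i=6: 1, 1, 1, 1, 2, 3, 3, 4, 4, 5, 6
  i=7: 1, 1, 1, 1, 2, 3, 4, 5, 5, 6, 7
  i=8: 1, 1, 1, 1, 2, 3, 4, 5, 6, 7, 8
  i=9: 1, 1, 2, 2, 3, 4, 5, 6, 7, 8, 9
  i=10: 1, 2, 3, 3, 4, 5, 6, 7, 8, 9, 10
  i=11: 1, 2, 3, 4, 5, 6, 7, 8, 9, 10, 11

reading off 1-entries of Δ²R: w = (6, 1, 5, 8, 10, 11, 7, 9, 3, 2, 4).

Rothe diagram D(w) (29 cells), 5 SE-corners (essential conditions):

[(1, 5, 0), (6, 7, 3), (6, 9, 4), (8, 4, 1), (9, 2, 1)]


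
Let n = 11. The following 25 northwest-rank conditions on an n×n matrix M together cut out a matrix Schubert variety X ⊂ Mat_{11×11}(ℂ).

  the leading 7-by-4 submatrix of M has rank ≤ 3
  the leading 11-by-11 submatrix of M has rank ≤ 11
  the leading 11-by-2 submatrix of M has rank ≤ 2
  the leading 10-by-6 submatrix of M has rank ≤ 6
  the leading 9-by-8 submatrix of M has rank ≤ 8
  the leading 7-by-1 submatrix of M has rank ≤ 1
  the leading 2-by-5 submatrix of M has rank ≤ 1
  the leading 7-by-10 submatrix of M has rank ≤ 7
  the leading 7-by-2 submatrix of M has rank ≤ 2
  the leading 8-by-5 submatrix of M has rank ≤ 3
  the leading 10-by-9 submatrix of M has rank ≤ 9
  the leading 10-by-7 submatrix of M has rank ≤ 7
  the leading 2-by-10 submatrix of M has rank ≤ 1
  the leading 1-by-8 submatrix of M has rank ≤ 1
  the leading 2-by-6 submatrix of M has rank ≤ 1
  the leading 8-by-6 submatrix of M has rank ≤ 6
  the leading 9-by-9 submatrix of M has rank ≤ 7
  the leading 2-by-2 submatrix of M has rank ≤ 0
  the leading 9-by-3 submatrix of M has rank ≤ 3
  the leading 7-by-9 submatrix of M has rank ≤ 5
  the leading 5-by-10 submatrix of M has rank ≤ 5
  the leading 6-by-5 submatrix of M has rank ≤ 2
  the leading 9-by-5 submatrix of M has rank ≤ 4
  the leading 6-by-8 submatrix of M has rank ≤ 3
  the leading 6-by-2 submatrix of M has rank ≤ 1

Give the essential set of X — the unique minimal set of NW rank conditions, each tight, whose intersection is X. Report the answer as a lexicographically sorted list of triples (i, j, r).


Rank table r_w(11×11) implied by the 25 constraints:

  R[1]: 0, 0, 1, 1, 1, 1, 1, 1, 1, 1, 1
  R[2]: 0, 0, 1, 1, 1, 1, 1, 1, 1, 1, 2
  R[3]: 1, 1, 2, 2, 2, 2, 2, 2, 2, 2, 3
  R[4]: 1, 1, 2, 2, 2, 3, 3, 3, 3, 3, 4
  R[5]: 1, 1, 2, 2, 2, 3, 3, 3, 4, 4, 5
  R[6]: 1, 1, 2, 2, 2, 3, 3, 3, 4, 5, 6
  R[7]: 1, 2, 3, 3, 3, 4, 4, 4, 5, 6, 7
  R[8]: 1, 2, 3, 3, 3, 4, 5, 5, 6, 7, 8
  R[9]: 1, 2, 3, 4, 4, 5, 6, 6, 7, 8, 9
  R[10]: 1, 2, 3, 4, 5, 6, 7, 7, 8, 9, 10
  R[11]: 1, 2, 3, 4, 5, 6, 7, 8, 9, 10, 11

so w = (3, 11, 1, 6, 9, 10, 2, 7, 4, 5, 8).

Rothe diagram D(w) (26 cells), 6 SE-corners (essential conditions):

[(2, 2, 0), (2, 10, 1), (6, 2, 1), (6, 5, 2), (6, 8, 3), (8, 5, 3)]


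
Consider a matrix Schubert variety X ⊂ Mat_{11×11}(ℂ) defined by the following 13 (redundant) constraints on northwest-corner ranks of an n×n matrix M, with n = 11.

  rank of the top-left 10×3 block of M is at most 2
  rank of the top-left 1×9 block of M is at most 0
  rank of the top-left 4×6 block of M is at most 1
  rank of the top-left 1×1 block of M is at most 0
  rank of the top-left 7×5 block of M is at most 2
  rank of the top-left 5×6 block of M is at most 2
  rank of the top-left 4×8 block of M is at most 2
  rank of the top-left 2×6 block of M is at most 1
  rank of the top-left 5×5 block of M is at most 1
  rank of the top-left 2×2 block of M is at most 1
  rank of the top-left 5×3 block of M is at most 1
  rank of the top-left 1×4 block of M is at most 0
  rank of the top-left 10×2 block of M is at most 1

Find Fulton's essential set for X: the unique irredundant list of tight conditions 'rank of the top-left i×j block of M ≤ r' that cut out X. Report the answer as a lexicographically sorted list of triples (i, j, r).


Computing R[i][j] = min implied NW-rank bound (n=11, 13 conditions):

  i=1: 0 | 0 | 0 | 0 | 0 | 0 | 0 | 0 | 0 | 1 | 1
  i=2: 1 | 1 | 1 | 1 | 1 | 1 | 1 | 1 | 1 | 2 | 2
  i=3: 1 | 1 | 1 | 1 | 1 | 1 | 2 | 2 | 2 | 3 | 3
  i=4: 1 | 1 | 1 | 1 | 1 | 1 | 2 | 2 | 3 | 4 | 4
  i=5: 1 | 1 | 1 | 1 | 1 | 2 | 3 | 3 | 4 | 5 | 5
  i=6: 1 | 1 | 2 | 2 | 2 | 3 | 4 | 4 | 5 | 6 | 6
  i=7: 1 | 1 | 2 | 2 | 2 | 3 | 4 | 5 | 6 | 7 | 7
  i=8: 1 | 1 | 2 | 3 | 3 | 4 | 5 | 6 | 7 | 8 | 8
  i=9: 1 | 1 | 2 | 3 | 4 | 5 | 6 | 7 | 8 | 9 | 9
  i=10: 1 | 1 | 2 | 3 | 4 | 5 | 6 | 7 | 8 | 9 | 10
  i=11: 1 | 2 | 3 | 4 | 5 | 6 | 7 | 8 | 9 | 10 | 11

hence w(1..11) = (10, 1, 7, 9, 6, 3, 8, 4, 5, 11, 2).

6 SE-corners of the 31-cell Rothe diagram give Ess(w):

[(1, 9, 0), (4, 6, 1), (4, 8, 2), (5, 5, 1), (7, 5, 2), (10, 2, 1)]


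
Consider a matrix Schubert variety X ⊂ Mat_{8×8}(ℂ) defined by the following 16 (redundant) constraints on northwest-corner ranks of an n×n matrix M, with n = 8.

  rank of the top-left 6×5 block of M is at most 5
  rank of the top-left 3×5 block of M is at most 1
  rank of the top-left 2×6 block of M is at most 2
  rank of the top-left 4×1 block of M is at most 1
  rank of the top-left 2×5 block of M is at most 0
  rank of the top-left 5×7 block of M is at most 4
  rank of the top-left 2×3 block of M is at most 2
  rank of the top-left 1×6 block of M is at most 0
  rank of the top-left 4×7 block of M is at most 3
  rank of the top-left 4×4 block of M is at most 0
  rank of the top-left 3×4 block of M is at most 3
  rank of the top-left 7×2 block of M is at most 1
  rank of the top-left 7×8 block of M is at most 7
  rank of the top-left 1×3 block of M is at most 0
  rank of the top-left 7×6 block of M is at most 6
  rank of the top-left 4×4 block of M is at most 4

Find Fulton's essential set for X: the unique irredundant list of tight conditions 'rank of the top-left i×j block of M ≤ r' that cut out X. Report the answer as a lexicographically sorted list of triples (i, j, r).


The tightest implied rank at each (i,j), from the 16 conditions:

  i=1: 0, 0, 0, 0, 0, 0, 1, 1
  i=2: 0, 0, 0, 0, 0, 1, 2, 2
  i=3: 0, 0, 0, 0, 1, 2, 3, 3
  i=4: 0, 0, 0, 0, 1, 2, 3, 4
  i=5: 1, 1, 1, 1, 2, 3, 4, 5
  i=6: 1, 1, 2, 2, 3, 4, 5, 6
  i=7: 1, 1, 2, 3, 4, 5, 6, 7
  i=8: 1, 2, 3, 4, 5, 6, 7, 8

hence w(1..8) = (7, 6, 5, 8, 1, 3, 4, 2).

D(w) has 21 cells with 4 SE-corners; essential set:

[(1, 6, 0), (2, 5, 0), (4, 4, 0), (7, 2, 1)]


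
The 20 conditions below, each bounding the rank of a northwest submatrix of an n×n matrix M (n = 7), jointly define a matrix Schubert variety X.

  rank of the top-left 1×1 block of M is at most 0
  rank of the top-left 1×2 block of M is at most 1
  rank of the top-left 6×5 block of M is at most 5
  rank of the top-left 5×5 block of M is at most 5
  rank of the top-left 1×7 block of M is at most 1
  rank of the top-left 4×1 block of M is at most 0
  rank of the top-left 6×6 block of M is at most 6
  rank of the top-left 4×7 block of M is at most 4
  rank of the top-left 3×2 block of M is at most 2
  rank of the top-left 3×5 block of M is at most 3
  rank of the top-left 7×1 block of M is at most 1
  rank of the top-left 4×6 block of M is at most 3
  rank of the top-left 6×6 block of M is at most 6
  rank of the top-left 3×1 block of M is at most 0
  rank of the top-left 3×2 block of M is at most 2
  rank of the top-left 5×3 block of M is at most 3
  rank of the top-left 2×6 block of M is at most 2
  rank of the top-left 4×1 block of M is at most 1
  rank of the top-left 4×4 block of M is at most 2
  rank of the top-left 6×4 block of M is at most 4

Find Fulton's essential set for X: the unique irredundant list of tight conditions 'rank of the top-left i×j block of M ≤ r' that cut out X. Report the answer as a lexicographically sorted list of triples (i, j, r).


Propagating the 20 rank bounds to every northwest block:

  i=1: 0  1  1  1  1  1  1
  i=2: 0  1  2  2  2  2  2
  i=3: 0  1  2  2  3  3  3
  i=4: 0  1  2  2  3  3  4
  i=5: 1  2  3  3  4  4  5
  i=6: 1  2  3  4  5  5  6
  i=7: 1  2  3  4  5  6  7

hence w(1..7) = (2, 3, 5, 7, 1, 4, 6).

3 SE-corners of the 7-cell Rothe diagram give Ess(w):

[(4, 1, 0), (4, 4, 2), (4, 6, 3)]


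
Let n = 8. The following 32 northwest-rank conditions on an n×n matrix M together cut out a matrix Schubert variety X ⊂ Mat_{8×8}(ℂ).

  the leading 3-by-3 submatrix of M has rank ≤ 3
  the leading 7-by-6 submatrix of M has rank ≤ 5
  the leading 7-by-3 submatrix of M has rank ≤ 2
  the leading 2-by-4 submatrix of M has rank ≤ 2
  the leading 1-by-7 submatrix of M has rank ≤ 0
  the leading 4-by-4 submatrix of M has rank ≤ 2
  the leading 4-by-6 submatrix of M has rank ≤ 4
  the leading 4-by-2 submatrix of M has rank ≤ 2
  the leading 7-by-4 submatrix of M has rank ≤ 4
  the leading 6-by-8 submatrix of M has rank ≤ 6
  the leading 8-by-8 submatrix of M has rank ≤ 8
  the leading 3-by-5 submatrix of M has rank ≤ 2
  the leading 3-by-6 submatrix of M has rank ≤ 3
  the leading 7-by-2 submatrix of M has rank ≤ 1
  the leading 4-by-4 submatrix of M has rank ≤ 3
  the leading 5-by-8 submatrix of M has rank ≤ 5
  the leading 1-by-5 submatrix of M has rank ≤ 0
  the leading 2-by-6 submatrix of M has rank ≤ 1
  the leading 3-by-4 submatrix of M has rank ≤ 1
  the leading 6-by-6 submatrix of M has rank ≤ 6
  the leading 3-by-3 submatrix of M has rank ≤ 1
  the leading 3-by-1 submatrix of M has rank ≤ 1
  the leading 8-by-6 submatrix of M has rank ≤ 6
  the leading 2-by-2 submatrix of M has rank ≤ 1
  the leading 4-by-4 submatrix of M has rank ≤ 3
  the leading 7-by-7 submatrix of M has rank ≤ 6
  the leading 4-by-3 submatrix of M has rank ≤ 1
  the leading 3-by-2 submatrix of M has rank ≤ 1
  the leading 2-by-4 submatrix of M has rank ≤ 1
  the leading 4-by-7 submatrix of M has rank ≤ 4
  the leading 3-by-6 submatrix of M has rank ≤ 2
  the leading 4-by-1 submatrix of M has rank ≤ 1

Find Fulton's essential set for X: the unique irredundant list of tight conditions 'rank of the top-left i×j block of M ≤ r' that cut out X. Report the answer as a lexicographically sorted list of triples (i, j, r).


Propagating the 32 rank bounds to every northwest block:

  0, 0, 0, 0, 0, 0, 0, 1
  1, 1, 1, 1, 1, 1, 1, 2
  1, 1, 1, 1, 2, 2, 2, 3
  1, 1, 1, 2, 3, 3, 3, 4
  1, 1, 2, 3, 4, 4, 4, 5
  1, 1, 2, 3, 4, 5, 5, 6
  1, 1, 2, 3, 4, 5, 6, 7
  1, 2, 3, 4, 5, 6, 7, 8

hence w(1..8) = (8, 1, 5, 4, 3, 6, 7, 2).

|D(w)|=15, |Ess(w)|=4:

[(1, 7, 0), (3, 4, 1), (4, 3, 1), (7, 2, 1)]


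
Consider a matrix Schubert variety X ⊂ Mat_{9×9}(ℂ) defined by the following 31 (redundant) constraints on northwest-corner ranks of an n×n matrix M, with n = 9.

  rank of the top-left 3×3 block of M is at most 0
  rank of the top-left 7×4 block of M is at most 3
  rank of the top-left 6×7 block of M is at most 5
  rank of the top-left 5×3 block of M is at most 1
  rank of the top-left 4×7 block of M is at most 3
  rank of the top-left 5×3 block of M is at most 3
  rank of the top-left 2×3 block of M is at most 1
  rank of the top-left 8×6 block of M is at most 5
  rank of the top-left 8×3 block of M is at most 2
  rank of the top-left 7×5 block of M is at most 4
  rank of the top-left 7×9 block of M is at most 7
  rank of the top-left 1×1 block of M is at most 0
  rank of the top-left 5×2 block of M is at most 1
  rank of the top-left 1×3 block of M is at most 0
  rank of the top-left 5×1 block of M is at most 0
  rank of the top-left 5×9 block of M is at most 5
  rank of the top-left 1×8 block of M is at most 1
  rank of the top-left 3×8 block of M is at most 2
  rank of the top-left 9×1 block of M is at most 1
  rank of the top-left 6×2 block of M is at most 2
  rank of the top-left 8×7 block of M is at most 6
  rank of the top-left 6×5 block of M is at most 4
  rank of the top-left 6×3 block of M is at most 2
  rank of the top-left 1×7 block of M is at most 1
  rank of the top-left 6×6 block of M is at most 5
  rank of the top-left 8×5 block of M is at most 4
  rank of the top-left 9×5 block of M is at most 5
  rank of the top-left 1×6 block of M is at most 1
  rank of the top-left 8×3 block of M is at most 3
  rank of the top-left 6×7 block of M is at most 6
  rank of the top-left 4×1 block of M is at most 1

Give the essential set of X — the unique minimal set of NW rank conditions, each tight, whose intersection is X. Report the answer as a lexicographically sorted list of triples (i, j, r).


Recovering R(i,j) via the rank-extension bound from the 31 conditions:

  0 | 0 | 0 | 1 | 1 | 1 | 1 | 1 | 1
  0 | 0 | 0 | 1 | 2 | 2 | 2 | 2 | 2
  0 | 0 | 0 | 1 | 2 | 2 | 2 | 2 | 3
  0 | 1 | 1 | 2 | 3 | 3 | 3 | 3 | 4
  0 | 1 | 1 | 2 | 3 | 4 | 4 | 4 | 5
  1 | 2 | 2 | 3 | 4 | 5 | 5 | 5 | 6
  1 | 2 | 2 | 3 | 4 | 5 | 6 | 6 | 7
  1 | 2 | 2 | 3 | 4 | 5 | 6 | 7 | 8
  1 | 2 | 3 | 4 | 5 | 6 | 7 | 8 | 9

second differences of R give the permutation w = (4, 5, 9, 2, 6, 1, 7, 8, 3).

Fulton essential set (5 of the 17 Rothe cells):

[(3, 3, 0), (3, 8, 2), (5, 1, 0), (5, 3, 1), (8, 3, 2)]


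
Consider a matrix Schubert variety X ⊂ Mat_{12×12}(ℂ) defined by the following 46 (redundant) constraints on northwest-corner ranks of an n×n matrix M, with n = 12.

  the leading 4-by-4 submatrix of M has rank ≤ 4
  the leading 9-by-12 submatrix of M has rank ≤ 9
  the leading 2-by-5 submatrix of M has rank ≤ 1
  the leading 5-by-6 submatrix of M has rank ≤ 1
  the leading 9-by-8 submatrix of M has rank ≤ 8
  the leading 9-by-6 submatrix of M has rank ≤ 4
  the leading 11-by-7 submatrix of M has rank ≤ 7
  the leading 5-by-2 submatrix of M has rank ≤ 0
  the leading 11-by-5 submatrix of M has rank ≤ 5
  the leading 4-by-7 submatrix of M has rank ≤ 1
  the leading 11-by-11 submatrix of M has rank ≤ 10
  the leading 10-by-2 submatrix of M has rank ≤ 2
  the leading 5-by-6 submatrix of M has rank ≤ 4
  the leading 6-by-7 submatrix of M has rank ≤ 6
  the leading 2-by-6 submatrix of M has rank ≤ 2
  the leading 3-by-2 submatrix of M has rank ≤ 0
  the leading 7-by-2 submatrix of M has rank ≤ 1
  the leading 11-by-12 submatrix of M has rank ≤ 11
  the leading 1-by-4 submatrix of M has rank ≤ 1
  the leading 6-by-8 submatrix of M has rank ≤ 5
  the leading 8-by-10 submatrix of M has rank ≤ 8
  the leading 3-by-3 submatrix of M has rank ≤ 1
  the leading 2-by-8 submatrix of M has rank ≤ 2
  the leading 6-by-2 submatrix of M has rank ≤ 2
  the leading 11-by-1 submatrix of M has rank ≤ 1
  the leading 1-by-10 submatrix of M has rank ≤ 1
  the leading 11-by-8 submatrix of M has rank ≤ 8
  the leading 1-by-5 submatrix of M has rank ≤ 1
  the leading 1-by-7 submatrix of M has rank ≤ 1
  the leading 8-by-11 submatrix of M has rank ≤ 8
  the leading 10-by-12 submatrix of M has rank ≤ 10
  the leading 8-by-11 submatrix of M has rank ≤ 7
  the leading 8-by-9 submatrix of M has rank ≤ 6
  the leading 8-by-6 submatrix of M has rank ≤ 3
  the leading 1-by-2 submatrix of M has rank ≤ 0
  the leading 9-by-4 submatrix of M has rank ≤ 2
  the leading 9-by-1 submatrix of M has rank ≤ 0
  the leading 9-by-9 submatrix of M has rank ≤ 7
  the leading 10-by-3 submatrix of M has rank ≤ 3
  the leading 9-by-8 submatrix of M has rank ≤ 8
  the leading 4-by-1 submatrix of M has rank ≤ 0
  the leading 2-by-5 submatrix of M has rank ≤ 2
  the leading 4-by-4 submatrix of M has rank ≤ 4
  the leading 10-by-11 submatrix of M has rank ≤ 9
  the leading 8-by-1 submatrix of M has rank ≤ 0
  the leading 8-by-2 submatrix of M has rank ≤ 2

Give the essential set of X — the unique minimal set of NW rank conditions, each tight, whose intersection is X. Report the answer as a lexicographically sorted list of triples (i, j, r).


Rank table r_w(12×12) implied by the 46 constraints:

  0  0  1  1  1  1  1  1  1  1  1  1
  0  0  1  1  1  1  1  2  2  2  2  2
  0  0  1  1  1  1  1  2  3  3  3  3
  0  0  1  1  1  1  1  2  3  4  4  4
  0  0  1  1  1  1  2  3  4  5  5  5
  0  1  2  2  2  2  3  4  5  6  6  6
  0  1  2  2  3  3  4  5  6  7  7  7
  0  1  2  2  3  3  4  5  6  7  7  8
  0  1  2  2  3  4  5  6  7  8  8  9
  1  2  3  3  4  5  6  7  8  9  9  10
  1  2  3  4  5  6  7  8  9  10  10  11
  1  2  3  4  5  6  7  8  9  10  11  12

the unique w with this rank table is (3, 8, 9, 10, 7, 2, 5, 12, 6, 1, 4, 11).

Rothe diagram D(w) (34 cells), 7 SE-corners (essential conditions):

[(4, 7, 1), (5, 2, 0), (5, 6, 1), (8, 6, 3), (8, 11, 7), (9, 1, 0), (9, 4, 2)]


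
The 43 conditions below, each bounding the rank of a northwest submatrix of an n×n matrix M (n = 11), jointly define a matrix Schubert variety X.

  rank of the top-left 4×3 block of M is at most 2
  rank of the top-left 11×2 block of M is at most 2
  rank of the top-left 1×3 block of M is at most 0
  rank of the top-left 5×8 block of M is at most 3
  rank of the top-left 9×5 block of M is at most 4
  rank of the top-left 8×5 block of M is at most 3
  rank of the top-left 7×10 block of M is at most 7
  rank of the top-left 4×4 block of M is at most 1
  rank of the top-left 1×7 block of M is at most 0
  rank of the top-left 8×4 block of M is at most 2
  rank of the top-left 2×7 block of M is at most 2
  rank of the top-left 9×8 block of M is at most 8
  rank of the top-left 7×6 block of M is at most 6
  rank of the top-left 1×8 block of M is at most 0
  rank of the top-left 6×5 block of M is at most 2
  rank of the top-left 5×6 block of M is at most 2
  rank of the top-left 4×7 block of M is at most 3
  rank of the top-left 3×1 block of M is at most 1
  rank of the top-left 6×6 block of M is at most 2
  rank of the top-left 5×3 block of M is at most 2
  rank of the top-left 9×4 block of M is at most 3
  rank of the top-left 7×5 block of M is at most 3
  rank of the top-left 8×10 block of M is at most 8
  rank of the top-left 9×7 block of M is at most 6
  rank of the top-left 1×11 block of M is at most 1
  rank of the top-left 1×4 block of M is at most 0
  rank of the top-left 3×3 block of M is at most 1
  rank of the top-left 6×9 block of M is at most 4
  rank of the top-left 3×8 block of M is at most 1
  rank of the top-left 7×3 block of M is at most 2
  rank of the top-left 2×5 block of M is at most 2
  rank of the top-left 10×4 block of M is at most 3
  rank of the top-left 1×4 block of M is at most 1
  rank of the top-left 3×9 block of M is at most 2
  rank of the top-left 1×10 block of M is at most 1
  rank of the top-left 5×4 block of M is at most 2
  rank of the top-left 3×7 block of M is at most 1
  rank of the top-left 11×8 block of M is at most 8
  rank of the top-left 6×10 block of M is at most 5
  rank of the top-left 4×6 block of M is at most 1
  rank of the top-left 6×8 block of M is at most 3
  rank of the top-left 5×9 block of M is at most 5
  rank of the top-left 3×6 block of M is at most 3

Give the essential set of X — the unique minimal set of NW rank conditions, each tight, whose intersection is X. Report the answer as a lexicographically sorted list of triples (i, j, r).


Recovering R(i,j) via the rank-extension bound from the 43 conditions:

  0 | 0 | 0 | 0 | 0 | 0 | 0 | 0 | 1 | 1 | 1
  1 | 1 | 1 | 1 | 1 | 1 | 1 | 1 | 2 | 2 | 2
  1 | 1 | 1 | 1 | 1 | 1 | 1 | 1 | 2 | 3 | 3
  1 | 1 | 1 | 1 | 1 | 1 | 2 | 2 | 3 | 4 | 4
  1 | 2 | 2 | 2 | 2 | 2 | 3 | 3 | 4 | 5 | 5
  1 | 2 | 2 | 2 | 2 | 2 | 3 | 3 | 4 | 5 | 6
  1 | 2 | 2 | 2 | 3 | 3 | 4 | 4 | 5 | 6 | 7
  1 | 2 | 2 | 2 | 3 | 4 | 5 | 5 | 6 | 7 | 8
  1 | 2 | 3 | 3 | 4 | 5 | 6 | 6 | 7 | 8 | 9
  1 | 2 | 3 | 3 | 4 | 5 | 6 | 7 | 8 | 9 | 10
  1 | 2 | 3 | 4 | 5 | 6 | 7 | 8 | 9 | 10 | 11

giving w = (9, 1, 10, 7, 2, 11, 5, 6, 3, 8, 4) via Δ²R.

Rothe diagram D(w) (30 cells), 7 SE-corners (essential conditions):

[(1, 8, 0), (3, 8, 1), (4, 6, 1), (6, 6, 2), (6, 8, 3), (8, 4, 2), (10, 4, 3)]


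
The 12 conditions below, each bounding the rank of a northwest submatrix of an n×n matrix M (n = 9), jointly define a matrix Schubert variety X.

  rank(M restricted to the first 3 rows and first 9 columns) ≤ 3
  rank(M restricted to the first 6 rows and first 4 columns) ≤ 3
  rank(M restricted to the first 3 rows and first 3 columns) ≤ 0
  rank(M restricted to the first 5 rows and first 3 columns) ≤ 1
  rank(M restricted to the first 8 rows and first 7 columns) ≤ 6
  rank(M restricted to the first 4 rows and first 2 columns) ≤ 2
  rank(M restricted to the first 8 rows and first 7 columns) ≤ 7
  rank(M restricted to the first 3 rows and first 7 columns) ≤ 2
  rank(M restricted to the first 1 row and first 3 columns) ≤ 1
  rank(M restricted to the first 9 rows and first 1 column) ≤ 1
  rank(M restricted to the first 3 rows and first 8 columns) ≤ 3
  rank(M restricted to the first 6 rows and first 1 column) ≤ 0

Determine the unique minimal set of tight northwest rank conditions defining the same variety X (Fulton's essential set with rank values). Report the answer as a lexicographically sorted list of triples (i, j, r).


Rank table r_w(9×9) implied by the 12 constraints:

  R[1]: 0 | 0 | 0 | 1 | 1 | 1 | 1 | 1 | 1
  R[2]: 0 | 0 | 0 | 1 | 2 | 2 | 2 | 2 | 2
  R[3]: 0 | 0 | 0 | 1 | 2 | 2 | 2 | 3 | 3
  R[4]: 0 | 1 | 1 | 2 | 3 | 3 | 3 | 4 | 4
  R[5]: 0 | 1 | 1 | 2 | 3 | 4 | 4 | 5 | 5
  R[6]: 0 | 1 | 2 | 3 | 4 | 5 | 5 | 6 | 6
  R[7]: 1 | 2 | 3 | 4 | 5 | 6 | 6 | 7 | 7
  R[8]: 1 | 2 | 3 | 4 | 5 | 6 | 6 | 7 | 8
  R[9]: 1 | 2 | 3 | 4 | 5 | 6 | 7 | 8 | 9

giving w = (4, 5, 8, 2, 6, 3, 1, 9, 7) via Δ²R.

ℓ(w)=16; the 5 essential cells (i,j,r):

[(3, 3, 0), (3, 7, 2), (5, 3, 1), (6, 1, 0), (8, 7, 6)]


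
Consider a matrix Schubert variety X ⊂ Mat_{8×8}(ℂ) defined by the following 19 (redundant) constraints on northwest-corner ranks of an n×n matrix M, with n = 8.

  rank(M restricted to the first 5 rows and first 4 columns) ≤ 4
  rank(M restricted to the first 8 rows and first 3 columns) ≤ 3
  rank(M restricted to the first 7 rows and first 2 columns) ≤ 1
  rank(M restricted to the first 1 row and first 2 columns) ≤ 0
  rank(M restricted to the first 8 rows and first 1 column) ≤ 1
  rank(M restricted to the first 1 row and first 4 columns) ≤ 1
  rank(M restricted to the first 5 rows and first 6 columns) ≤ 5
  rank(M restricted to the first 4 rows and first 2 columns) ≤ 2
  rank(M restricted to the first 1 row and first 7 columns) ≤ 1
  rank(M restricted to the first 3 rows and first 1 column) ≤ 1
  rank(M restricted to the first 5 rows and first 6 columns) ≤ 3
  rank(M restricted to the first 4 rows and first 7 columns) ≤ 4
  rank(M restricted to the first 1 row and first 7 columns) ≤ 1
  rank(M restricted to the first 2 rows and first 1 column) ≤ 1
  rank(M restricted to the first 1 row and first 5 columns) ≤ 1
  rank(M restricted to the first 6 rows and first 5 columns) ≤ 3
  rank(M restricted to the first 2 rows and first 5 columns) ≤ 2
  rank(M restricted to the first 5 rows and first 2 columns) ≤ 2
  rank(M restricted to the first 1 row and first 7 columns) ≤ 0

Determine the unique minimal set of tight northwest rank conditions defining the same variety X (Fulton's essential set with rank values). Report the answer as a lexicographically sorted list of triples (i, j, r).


Propagating the 19 rank bounds to every northwest block:

  R[1]: 0 0 0 0 0 0 0 1
  R[2]: 1 1 1 1 1 1 1 2
  R[3]: 1 1 2 2 2 2 2 3
  R[4]: 1 1 2 3 3 3 3 4
  R[5]: 1 1 2 3 3 3 4 5
  R[6]: 1 1 2 3 3 4 5 6
  R[7]: 1 1 2 3 4 5 6 7
  R[8]: 1 2 3 4 5 6 7 8

the unique w with this rank table is (8, 1, 3, 4, 7, 6, 5, 2).

Fulton essential set (4 of the 15 Rothe cells):

[(1, 7, 0), (5, 6, 3), (6, 5, 3), (7, 2, 1)]


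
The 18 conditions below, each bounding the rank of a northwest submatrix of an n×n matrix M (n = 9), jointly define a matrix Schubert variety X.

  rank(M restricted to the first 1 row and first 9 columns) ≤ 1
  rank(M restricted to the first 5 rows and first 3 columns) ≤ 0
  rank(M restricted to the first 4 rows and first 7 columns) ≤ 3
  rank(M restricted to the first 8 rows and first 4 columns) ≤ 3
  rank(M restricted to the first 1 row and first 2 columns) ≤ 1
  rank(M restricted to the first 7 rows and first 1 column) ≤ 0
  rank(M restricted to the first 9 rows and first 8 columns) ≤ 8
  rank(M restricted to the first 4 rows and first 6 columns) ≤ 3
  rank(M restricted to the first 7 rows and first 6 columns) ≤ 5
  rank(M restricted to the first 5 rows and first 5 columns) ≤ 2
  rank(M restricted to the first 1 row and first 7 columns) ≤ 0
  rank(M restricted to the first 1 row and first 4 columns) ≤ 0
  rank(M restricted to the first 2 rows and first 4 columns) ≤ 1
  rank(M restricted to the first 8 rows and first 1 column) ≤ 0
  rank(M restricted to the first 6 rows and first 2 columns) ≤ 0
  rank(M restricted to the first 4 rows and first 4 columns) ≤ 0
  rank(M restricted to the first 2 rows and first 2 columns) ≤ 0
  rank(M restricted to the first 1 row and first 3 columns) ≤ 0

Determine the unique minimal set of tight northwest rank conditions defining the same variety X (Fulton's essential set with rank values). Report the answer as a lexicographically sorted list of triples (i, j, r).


Recovering R(i,j) via the rank-extension bound from the 18 conditions:

  row 1: 0, 0, 0, 0, 0, 0, 0, 1, 1
  row 2: 0, 0, 0, 0, 1, 1, 1, 2, 2
  row 3: 0, 0, 0, 0, 1, 2, 2, 3, 3
  row 4: 0, 0, 0, 0, 1, 2, 3, 4, 4
  row 5: 0, 0, 0, 1, 2, 3, 4, 5, 5
  row 6: 0, 0, 1, 2, 3, 4, 5, 6, 6
  row 7: 0, 1, 2, 3, 4, 5, 6, 7, 7
  row 8: 0, 1, 2, 3, 4, 5, 6, 7, 8
  row 9: 1, 2, 3, 4, 5, 6, 7, 8, 9

hence w(1..9) = (8, 5, 6, 7, 4, 3, 2, 9, 1).

D(w) has 26 cells with 5 SE-corners; essential set:

[(1, 7, 0), (4, 4, 0), (5, 3, 0), (6, 2, 0), (8, 1, 0)]


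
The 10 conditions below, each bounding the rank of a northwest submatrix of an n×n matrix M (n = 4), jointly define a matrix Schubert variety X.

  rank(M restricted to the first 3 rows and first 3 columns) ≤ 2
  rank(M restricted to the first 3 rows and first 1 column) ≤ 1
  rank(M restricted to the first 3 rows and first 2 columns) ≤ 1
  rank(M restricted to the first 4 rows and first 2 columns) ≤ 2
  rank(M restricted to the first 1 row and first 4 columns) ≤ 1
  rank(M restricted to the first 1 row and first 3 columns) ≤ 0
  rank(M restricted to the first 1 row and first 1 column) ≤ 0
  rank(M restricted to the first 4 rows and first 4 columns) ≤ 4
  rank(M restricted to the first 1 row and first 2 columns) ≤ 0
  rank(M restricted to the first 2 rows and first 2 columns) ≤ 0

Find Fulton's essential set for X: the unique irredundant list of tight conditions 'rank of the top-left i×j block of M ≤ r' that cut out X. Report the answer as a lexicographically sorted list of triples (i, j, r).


Rank table r_w(4×4) implied by the 10 constraints:

  i=1: 0 0 0 1
  i=2: 0 0 1 2
  i=3: 1 1 2 3
  i=4: 1 2 3 4

so w = (4, 3, 1, 2).

ℓ(w)=5; the 2 essential cells (i,j,r):

[(1, 3, 0), (2, 2, 0)]
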